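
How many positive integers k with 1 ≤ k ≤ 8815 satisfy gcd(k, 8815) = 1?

6720

First factor: 8815 = 5 · 41 · 43.
φ(8815) = 8815 · (1 − 1/5) · (1 − 1/41) · (1 − 1/43)
       = 8815 · 6720/8815 = 6720.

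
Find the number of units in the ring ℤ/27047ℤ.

24192

Prime factorization: 27047 = 17 × 37 × 43.
φ(27047) = 27047 · (1 − 1/17) · (1 − 1/37) · (1 − 1/43)
       = 27047 · 24192/27047 = 24192.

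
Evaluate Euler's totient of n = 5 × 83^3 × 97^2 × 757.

φ(5) = 5 − 1 = 4.
φ(83^3) = 83^2·(83−1) = 6889·82 = 564898.
φ(97^2) = 97^2 − 97^1 = 9409 − 97 = 9312.
φ(757) = 757 − 1 = 756.
Multiply: 4 · 564898 · 9312 · 756 = 15907238452224.

15907238452224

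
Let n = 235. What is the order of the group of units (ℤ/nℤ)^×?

184

Factor 235: 235 = 5 × 47.
φ(235) = 235 · (1 − 1/5) · (1 − 1/47)
       = 235 · 184/235 = 184.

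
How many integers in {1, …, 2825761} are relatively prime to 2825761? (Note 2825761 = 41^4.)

φ(2825761) = 2825761 · (1 − 1/41)
       = 2825761 · 40/41 = 2756840.

2756840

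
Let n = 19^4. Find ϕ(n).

123462

φ(130321) = 130321 · (1 − 1/19)
       = 130321 · 18/19 = 123462.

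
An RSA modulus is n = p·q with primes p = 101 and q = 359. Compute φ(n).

35800

φ(pq) = (p−1)(q−1) = 100 · 358 = 35800.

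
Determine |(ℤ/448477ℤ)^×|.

Prime factorization: 448477 = 17 · 23 · 31 · 37.
φ(17) = 17 − 1 = 16.
φ(23) = 23 − 1 = 22.
φ(31) = 31 − 1 = 30.
φ(37) = 37 − 1 = 36.
φ(448477) = 16 × 22 × 30 × 36 = 380160.

380160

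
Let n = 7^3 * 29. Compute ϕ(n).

8232

φ(7^3) = 7^2·(7−1) = 49·6 = 294.
φ(29) = 29 − 1 = 28.
Since φ is multiplicative, φ(9947) = 294 · 28 = 8232.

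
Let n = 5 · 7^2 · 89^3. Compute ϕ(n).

φ(172717405) = 172717405 · (1 − 1/5) · (1 − 1/7) · (1 − 1/89)
       = 172717405 · 2112/3115 = 117104064.

117104064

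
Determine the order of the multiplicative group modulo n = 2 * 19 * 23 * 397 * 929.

φ(2) = 2 − 1 = 1.
φ(19) = 19 − 1 = 18.
φ(23) = 23 − 1 = 22.
φ(397) = 397 − 1 = 396.
φ(929) = 929 − 1 = 928.
φ(322342562) = 1 × 18 × 22 × 396 × 928 = 145525248.

145525248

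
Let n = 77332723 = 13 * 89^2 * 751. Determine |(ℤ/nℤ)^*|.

70488000

φ(13) = 13 − 1 = 12.
φ(89^2) = 89^2 − 89^1 = 7921 − 89 = 7832.
φ(751) = 751 − 1 = 750.
φ(77332723) = 12 × 7832 × 750 = 70488000.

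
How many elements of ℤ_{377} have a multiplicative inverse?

Prime factorization: 377 = 13 * 29.
φ(13) = 13 − 1 = 12.
φ(29) = 29 − 1 = 28.
φ(377) = 12 × 28 = 336.

336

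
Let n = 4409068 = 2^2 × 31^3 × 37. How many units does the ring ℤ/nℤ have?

2075760

φ(2^2) = 2^2 − 2^1 = 4 − 2 = 2.
φ(31^3) = 31^3 − 31^2 = 29791 − 961 = 28830.
φ(37) = 37 − 1 = 36.
φ(4409068) = 2 × 28830 × 36 = 2075760.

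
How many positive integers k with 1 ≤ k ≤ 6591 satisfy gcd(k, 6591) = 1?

First factor: 6591 = 3 × 13^3.
φ(6591) = 6591 · (1 − 1/3) · (1 − 1/13)
       = 6591 · 24/39 = 4056.

4056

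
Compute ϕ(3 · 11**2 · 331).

φ(120153) = 120153 · (1 − 1/3) · (1 − 1/11) · (1 − 1/331)
       = 120153 · 6600/10923 = 72600.

72600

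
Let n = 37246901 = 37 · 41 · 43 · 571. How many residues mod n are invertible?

φ(37246901) = 37246901 · (1 − 1/37) · (1 − 1/41) · (1 − 1/43) · (1 − 1/571)
       = 37246901 · 34473600/37246901 = 34473600.

34473600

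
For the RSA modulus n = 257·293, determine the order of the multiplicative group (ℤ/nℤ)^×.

74752

φ(257) = 257 − 1 = 256.
φ(293) = 293 − 1 = 292.
φ(75301) = 256 × 292 = 74752.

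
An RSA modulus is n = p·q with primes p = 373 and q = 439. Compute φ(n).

φ(n) = (p − 1)(q − 1) = (373−1)(439−1) = 372·438 = 162936.

162936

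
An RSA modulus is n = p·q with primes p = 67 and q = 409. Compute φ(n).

For distinct primes, φ(pq) = (p−1)(q−1) = 66 × 408 = 26928.

26928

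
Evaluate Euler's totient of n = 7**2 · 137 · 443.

φ(7^2) = 7^1·(7−1) = 7·6 = 42.
φ(137) = 137 − 1 = 136.
φ(443) = 443 − 1 = 442.
φ(2973859) = 42 × 136 × 442 = 2524704.

2524704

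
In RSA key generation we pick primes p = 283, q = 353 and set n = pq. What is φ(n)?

99264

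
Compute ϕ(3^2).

φ(3^2) = 3^1·(3−1) = 3·2 = 6.

6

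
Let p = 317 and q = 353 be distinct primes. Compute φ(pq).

111232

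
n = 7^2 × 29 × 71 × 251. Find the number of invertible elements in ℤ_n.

20580000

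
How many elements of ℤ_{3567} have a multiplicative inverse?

2240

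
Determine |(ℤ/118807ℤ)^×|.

First factor: 118807 = 13**2 × 19 × 37.
φ(13^2) = 13^1·(13−1) = 13·12 = 156.
φ(19) = 19 − 1 = 18.
φ(37) = 37 − 1 = 36.
φ(118807) = 156 × 18 × 36 = 101088.

101088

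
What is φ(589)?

540

First factor: 589 = 19 · 31.
φ(19) = 19 − 1 = 18.
φ(31) = 31 − 1 = 30.
φ(589) = 18 × 30 = 540.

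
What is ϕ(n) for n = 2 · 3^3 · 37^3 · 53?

φ(2) = 2 − 1 = 1.
φ(3^3) = 3^2·(3−1) = 9·2 = 18.
φ(37^3) = 37^3 − 37^2 = 50653 − 1369 = 49284.
φ(53) = 53 − 1 = 52.
φ(144968886) = 1 × 18 × 49284 × 52 = 46129824.

46129824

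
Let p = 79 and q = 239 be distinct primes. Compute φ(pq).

φ(n) = (p − 1)(q − 1) = (79−1)(239−1) = 78·238 = 18564.

18564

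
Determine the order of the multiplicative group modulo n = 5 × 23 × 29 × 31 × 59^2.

252954240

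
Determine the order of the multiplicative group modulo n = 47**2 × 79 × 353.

59359872

φ(61602383) = 61602383 · (1 − 1/47) · (1 − 1/79) · (1 − 1/353)
       = 61602383 · 1262976/1310689 = 59359872.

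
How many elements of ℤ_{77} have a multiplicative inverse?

Prime factorization: 77 = 7 · 11.
φ(7) = 7 − 1 = 6.
φ(11) = 11 − 1 = 10.
φ(77) = 6 × 10 = 60.

60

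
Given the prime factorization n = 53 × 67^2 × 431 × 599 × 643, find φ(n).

37960047702720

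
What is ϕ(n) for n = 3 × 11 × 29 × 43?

φ(41151) = 41151 · (1 − 1/3) · (1 − 1/11) · (1 − 1/29) · (1 − 1/43)
       = 41151 · 23520/41151 = 23520.

23520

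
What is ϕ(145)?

145 = 5 · 29.
φ(145) = 145 · (1 − 1/5) · (1 − 1/29)
       = 145 · 112/145 = 112.

112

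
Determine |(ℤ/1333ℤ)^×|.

Prime factorization: 1333 = 31 · 43.
φ(31) = 31 − 1 = 30.
φ(43) = 43 − 1 = 42.
Since φ is multiplicative, φ(1333) = 30 · 42 = 1260.

1260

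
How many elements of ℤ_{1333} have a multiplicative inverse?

1333 = 31 · 43.
φ(31) = 31 − 1 = 30.
φ(43) = 43 − 1 = 42.
Multiply: 30 · 42 = 1260.

1260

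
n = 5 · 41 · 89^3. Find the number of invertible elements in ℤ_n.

φ(144518645) = 144518645 · (1 − 1/5) · (1 − 1/41) · (1 − 1/89)
       = 144518645 · 14080/18245 = 111527680.

111527680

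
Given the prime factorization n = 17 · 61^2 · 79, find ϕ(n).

4567680

φ(4997303) = 4997303 · (1 − 1/17) · (1 − 1/61) · (1 − 1/79)
       = 4997303 · 74880/81923 = 4567680.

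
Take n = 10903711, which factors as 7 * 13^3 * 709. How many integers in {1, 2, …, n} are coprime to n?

8614944

φ(7) = 7 − 1 = 6.
φ(13^3) = 13^3 − 13^2 = 2197 − 169 = 2028.
φ(709) = 709 − 1 = 708.
φ(10903711) = 6 × 2028 × 708 = 8614944.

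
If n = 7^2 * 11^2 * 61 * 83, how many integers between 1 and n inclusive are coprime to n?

φ(30018527) = 30018527 · (1 − 1/7) · (1 − 1/11) · (1 − 1/61) · (1 − 1/83)
       = 30018527 · 295200/389851 = 22730400.

22730400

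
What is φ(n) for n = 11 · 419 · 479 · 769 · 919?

φ(11) = 11 − 1 = 10.
φ(419) = 419 − 1 = 418.
φ(479) = 479 − 1 = 478.
φ(769) = 769 − 1 = 768.
φ(919) = 919 − 1 = 918.
Multiply: 10 · 418 · 478 · 768 · 918 = 1408666152960.

1408666152960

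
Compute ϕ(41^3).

67240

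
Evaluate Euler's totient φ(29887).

Prime factorization: 29887 = 11^2 · 13 · 19.
φ(11^2) = 11^1·(11−1) = 11·10 = 110.
φ(13) = 13 − 1 = 12.
φ(19) = 19 − 1 = 18.
Since φ is multiplicative, φ(29887) = 110 · 12 · 18 = 23760.

23760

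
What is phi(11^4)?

φ(11^4) = 11^4 − 11^3 = 14641 − 1331 = 13310.

13310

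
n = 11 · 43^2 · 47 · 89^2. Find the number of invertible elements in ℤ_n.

φ(11) = 11 − 1 = 10.
φ(43^2) = 43^1·(43−1) = 43·42 = 1806.
φ(47) = 47 − 1 = 46.
φ(89^2) = 89^1·(89−1) = 89·88 = 7832.
Since φ is multiplicative, φ(7571945293) = 10 · 1806 · 46 · 7832 = 6506512320.

6506512320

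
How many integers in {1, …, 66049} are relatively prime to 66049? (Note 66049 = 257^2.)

φ(66049) = 66049 · (1 − 1/257)
       = 66049 · 256/257 = 65792.

65792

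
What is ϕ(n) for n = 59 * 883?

51156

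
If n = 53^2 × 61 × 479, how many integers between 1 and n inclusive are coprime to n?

79042080

φ(82076171) = 82076171 · (1 − 1/53) · (1 − 1/61) · (1 − 1/479)
       = 82076171 · 1491360/1548607 = 79042080.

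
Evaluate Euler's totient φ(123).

123 = 3 * 41.
φ(3) = 3 − 1 = 2.
φ(41) = 41 − 1 = 40.
Multiply: 2 · 40 = 80.

80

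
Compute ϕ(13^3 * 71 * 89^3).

φ(109965999403) = 109965999403 · (1 − 1/13) · (1 − 1/71) · (1 − 1/89)
       = 109965999403 · 73920/82147 = 98952934080.

98952934080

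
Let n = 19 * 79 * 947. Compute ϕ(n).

φ(19) = 19 − 1 = 18.
φ(79) = 79 − 1 = 78.
φ(947) = 947 − 1 = 946.
Since φ is multiplicative, φ(1421447) = 18 · 78 · 946 = 1328184.

1328184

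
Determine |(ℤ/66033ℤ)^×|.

36960

Prime factorization: 66033 = 3**2 * 11 * 23 * 29.
φ(66033) = 66033 · (1 − 1/3) · (1 − 1/11) · (1 − 1/23) · (1 − 1/29)
       = 66033 · 12320/22011 = 36960.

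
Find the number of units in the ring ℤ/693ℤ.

360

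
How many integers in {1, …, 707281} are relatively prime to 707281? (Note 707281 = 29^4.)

φ(707281) = 707281 · (1 − 1/29)
       = 707281 · 28/29 = 682892.

682892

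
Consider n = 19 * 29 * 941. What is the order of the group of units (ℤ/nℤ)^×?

φ(518491) = 518491 · (1 − 1/19) · (1 − 1/29) · (1 − 1/941)
       = 518491 · 473760/518491 = 473760.

473760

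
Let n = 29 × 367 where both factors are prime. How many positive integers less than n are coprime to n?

φ(pq) = (p−1)(q−1) = 28 · 366 = 10248.

10248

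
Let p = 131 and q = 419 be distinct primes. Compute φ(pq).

54340

For distinct primes, φ(pq) = (p−1)(q−1) = 130 × 418 = 54340.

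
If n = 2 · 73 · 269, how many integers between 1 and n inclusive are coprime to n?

φ(39274) = 39274 · (1 − 1/2) · (1 − 1/73) · (1 − 1/269)
       = 39274 · 19296/39274 = 19296.

19296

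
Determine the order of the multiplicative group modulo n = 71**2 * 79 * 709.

274463280

φ(282351451) = 282351451 · (1 − 1/71) · (1 − 1/79) · (1 − 1/709)
       = 282351451 · 3865680/3976781 = 274463280.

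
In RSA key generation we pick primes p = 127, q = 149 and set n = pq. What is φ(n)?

φ(18923) = 18923 · (1 − 1/127) · (1 − 1/149)
       = 18923 · 18648/18923 = 18648.

18648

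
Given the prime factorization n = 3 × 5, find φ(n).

8

φ(15) = 15 · (1 − 1/3) · (1 − 1/5)
       = 15 · 8/15 = 8.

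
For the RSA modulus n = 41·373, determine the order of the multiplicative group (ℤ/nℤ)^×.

14880

For distinct primes, φ(pq) = (p−1)(q−1) = 40 × 372 = 14880.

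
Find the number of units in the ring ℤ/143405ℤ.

103488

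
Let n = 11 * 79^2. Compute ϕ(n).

φ(68651) = 68651 · (1 − 1/11) · (1 − 1/79)
       = 68651 · 780/869 = 61620.

61620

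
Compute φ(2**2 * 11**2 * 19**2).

75240

φ(2^2) = 2^2 − 2^1 = 4 − 2 = 2.
φ(11^2) = 11^1·(11−1) = 11·10 = 110.
φ(19^2) = 19^2 − 19^1 = 361 − 19 = 342.
Multiply: 2 · 110 · 342 = 75240.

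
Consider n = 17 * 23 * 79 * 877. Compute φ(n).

24051456

φ(27089653) = 27089653 · (1 − 1/17) · (1 − 1/23) · (1 − 1/79) · (1 − 1/877)
       = 27089653 · 24051456/27089653 = 24051456.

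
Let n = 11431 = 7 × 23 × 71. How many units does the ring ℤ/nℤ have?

φ(11431) = 11431 · (1 − 1/7) · (1 − 1/23) · (1 − 1/71)
       = 11431 · 9240/11431 = 9240.

9240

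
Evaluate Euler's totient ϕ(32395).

21600

Factor 32395: 32395 = 5 × 11 × 19 × 31.
φ(5) = 5 − 1 = 4.
φ(11) = 11 − 1 = 10.
φ(19) = 19 − 1 = 18.
φ(31) = 31 − 1 = 30.
Since φ is multiplicative, φ(32395) = 4 · 10 · 18 · 30 = 21600.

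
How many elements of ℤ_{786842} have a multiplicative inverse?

786842 = 2 * 7^3 * 31 * 37.
φ(786842) = 786842 · (1 − 1/2) · (1 − 1/7) · (1 − 1/31) · (1 − 1/37)
       = 786842 · 6480/16058 = 317520.

317520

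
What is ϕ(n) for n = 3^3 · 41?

φ(1107) = 1107 · (1 − 1/3) · (1 − 1/41)
       = 1107 · 80/123 = 720.

720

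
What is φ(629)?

576

First factor: 629 = 17 * 37.
φ(17) = 17 − 1 = 16.
φ(37) = 37 − 1 = 36.
Since φ is multiplicative, φ(629) = 16 · 36 = 576.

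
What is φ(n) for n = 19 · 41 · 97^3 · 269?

φ(191251539823) = 191251539823 · (1 − 1/19) · (1 − 1/41) · (1 − 1/97) · (1 − 1/269)
       = 191251539823 · 18524160/20326447 = 174293821440.

174293821440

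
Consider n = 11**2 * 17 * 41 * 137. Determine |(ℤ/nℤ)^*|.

9574400

φ(11554169) = 11554169 · (1 − 1/11) · (1 − 1/17) · (1 − 1/41) · (1 − 1/137)
       = 11554169 · 870400/1050379 = 9574400.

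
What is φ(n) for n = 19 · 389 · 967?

φ(7147097) = 7147097 · (1 − 1/19) · (1 − 1/389) · (1 − 1/967)
       = 7147097 · 6746544/7147097 = 6746544.

6746544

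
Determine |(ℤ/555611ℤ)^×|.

Prime factorization: 555611 = 7^2 · 17 · 23 · 29.
φ(555611) = 555611 · (1 − 1/7) · (1 − 1/17) · (1 − 1/23) · (1 − 1/29)
       = 555611 · 59136/79373 = 413952.

413952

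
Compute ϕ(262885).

262885 = 5 · 7^2 · 29 · 37.
φ(262885) = 262885 · (1 − 1/5) · (1 − 1/7) · (1 − 1/29) · (1 − 1/37)
       = 262885 · 24192/37555 = 169344.

169344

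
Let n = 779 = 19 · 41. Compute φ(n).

720

φ(19) = 19 − 1 = 18.
φ(41) = 41 − 1 = 40.
φ(779) = 18 × 40 = 720.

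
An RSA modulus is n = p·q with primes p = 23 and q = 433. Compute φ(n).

9504

φ(9959) = 9959 · (1 − 1/23) · (1 − 1/433)
       = 9959 · 9504/9959 = 9504.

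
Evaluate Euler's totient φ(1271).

Prime factorization: 1271 = 31 · 41.
φ(31) = 31 − 1 = 30.
φ(41) = 41 − 1 = 40.
Multiply: 30 · 40 = 1200.

1200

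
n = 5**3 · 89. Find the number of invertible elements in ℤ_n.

φ(5^3) = 5^3 − 5^2 = 125 − 25 = 100.
φ(89) = 89 − 1 = 88.
φ(11125) = 100 × 88 = 8800.

8800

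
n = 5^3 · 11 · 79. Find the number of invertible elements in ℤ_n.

78000

φ(5^3) = 5^3 − 5^2 = 125 − 25 = 100.
φ(11) = 11 − 1 = 10.
φ(79) = 79 − 1 = 78.
Since φ is multiplicative, φ(108625) = 100 · 10 · 78 = 78000.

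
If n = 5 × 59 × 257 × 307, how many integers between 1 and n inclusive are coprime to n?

18173952

φ(23275205) = 23275205 · (1 − 1/5) · (1 − 1/59) · (1 − 1/257) · (1 − 1/307)
       = 23275205 · 18173952/23275205 = 18173952.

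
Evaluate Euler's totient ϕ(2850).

Prime factorization: 2850 = 2 × 3 × 5^2 × 19.
φ(2850) = 2850 · (1 − 1/2) · (1 − 1/3) · (1 − 1/5) · (1 − 1/19)
       = 2850 · 144/570 = 720.

720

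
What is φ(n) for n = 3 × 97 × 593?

113664

φ(172563) = 172563 · (1 − 1/3) · (1 − 1/97) · (1 − 1/593)
       = 172563 · 113664/172563 = 113664.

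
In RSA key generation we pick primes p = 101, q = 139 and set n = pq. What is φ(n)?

φ(14039) = 14039 · (1 − 1/101) · (1 − 1/139)
       = 14039 · 13800/14039 = 13800.

13800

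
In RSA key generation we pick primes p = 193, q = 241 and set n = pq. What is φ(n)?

46080

For distinct primes, φ(pq) = (p−1)(q−1) = 192 × 240 = 46080.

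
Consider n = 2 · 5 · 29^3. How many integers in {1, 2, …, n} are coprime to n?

φ(243890) = 243890 · (1 − 1/2) · (1 − 1/5) · (1 − 1/29)
       = 243890 · 112/290 = 94192.

94192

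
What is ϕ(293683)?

First factor: 293683 = 13 * 19 * 29 * 41.
φ(13) = 13 − 1 = 12.
φ(19) = 19 − 1 = 18.
φ(29) = 29 − 1 = 28.
φ(41) = 41 − 1 = 40.
φ(293683) = 12 × 18 × 28 × 40 = 241920.

241920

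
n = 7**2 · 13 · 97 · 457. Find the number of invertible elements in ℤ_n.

φ(7^2) = 7^1·(7−1) = 7·6 = 42.
φ(13) = 13 − 1 = 12.
φ(97) = 97 − 1 = 96.
φ(457) = 457 − 1 = 456.
Since φ is multiplicative, φ(28237573) = 42 · 12 · 96 · 456 = 22063104.

22063104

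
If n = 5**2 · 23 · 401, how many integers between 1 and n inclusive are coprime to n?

φ(230575) = 230575 · (1 − 1/5) · (1 − 1/23) · (1 − 1/401)
       = 230575 · 35200/46115 = 176000.

176000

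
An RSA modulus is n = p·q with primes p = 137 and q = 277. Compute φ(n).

For distinct primes, φ(pq) = (p−1)(q−1) = 136 × 276 = 37536.

37536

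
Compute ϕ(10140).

2496

Prime factorization: 10140 = 2^2 × 3 × 5 × 13^2.
φ(2^2) = 2^2 − 2^1 = 4 − 2 = 2.
φ(3) = 3 − 1 = 2.
φ(5) = 5 − 1 = 4.
φ(13^2) = 13^2 − 13^1 = 169 − 13 = 156.
Since φ is multiplicative, φ(10140) = 2 · 2 · 4 · 156 = 2496.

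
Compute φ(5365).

4032

5365 = 5 · 29 · 37.
φ(5365) = 5365 · (1 − 1/5) · (1 − 1/29) · (1 − 1/37)
       = 5365 · 4032/5365 = 4032.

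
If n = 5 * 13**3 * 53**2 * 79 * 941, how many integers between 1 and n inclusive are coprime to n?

φ(5) = 5 − 1 = 4.
φ(13^3) = 13^3 − 13^2 = 2197 − 169 = 2028.
φ(53^2) = 53^2 − 53^1 = 2809 − 53 = 2756.
φ(79) = 79 − 1 = 78.
φ(941) = 941 − 1 = 940.
Multiply: 4 · 2028 · 2756 · 78 · 940 = 1639191191040.

1639191191040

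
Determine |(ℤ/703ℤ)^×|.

648

First factor: 703 = 19 · 37.
φ(703) = 703 · (1 − 1/19) · (1 − 1/37)
       = 703 · 648/703 = 648.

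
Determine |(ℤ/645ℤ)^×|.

Prime factorization: 645 = 3 × 5 × 43.
φ(645) = 645 · (1 − 1/3) · (1 − 1/5) · (1 − 1/43)
       = 645 · 336/645 = 336.

336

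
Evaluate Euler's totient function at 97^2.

9312

φ(97^2) = 97^1·(97−1) = 97·96 = 9312.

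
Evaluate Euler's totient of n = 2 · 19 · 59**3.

3634164

φ(2) = 2 − 1 = 1.
φ(19) = 19 − 1 = 18.
φ(59^3) = 59^3 − 59^2 = 205379 − 3481 = 201898.
Since φ is multiplicative, φ(7804402) = 1 · 18 · 201898 = 3634164.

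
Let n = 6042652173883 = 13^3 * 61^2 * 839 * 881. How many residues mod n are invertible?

φ(6042652173883) = 6042652173883 · (1 − 1/13) · (1 − 1/61) · (1 − 1/839) · (1 − 1/881)
       = 6042652173883 · 530956800/586153087 = 5473633651200.

5473633651200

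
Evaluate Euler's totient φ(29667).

29667 = 3 · 11 · 29 · 31.
φ(29667) = 29667 · (1 − 1/3) · (1 − 1/11) · (1 − 1/29) · (1 − 1/31)
       = 29667 · 16800/29667 = 16800.

16800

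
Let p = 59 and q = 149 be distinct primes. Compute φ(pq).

φ(n) = (p − 1)(q − 1) = (59−1)(149−1) = 58·148 = 8584.

8584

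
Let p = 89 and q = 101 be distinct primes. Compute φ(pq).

For distinct primes, φ(pq) = (p−1)(q−1) = 88 × 100 = 8800.

8800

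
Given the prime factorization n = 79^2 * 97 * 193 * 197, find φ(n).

22261284864

φ(79^2) = 79^2 − 79^1 = 6241 − 79 = 6162.
φ(97) = 97 − 1 = 96.
φ(193) = 193 − 1 = 192.
φ(197) = 197 − 1 = 196.
Since φ is multiplicative, φ(23017038917) = 6162 · 96 · 192 · 196 = 22261284864.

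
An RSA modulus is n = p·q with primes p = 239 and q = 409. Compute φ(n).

φ(97751) = 97751 · (1 − 1/239) · (1 − 1/409)
       = 97751 · 97104/97751 = 97104.

97104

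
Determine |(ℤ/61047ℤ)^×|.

Prime factorization: 61047 = 3**3 · 7 · 17 · 19.
φ(61047) = 61047 · (1 − 1/3) · (1 − 1/7) · (1 − 1/17) · (1 − 1/19)
       = 61047 · 3456/6783 = 31104.

31104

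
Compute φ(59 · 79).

4524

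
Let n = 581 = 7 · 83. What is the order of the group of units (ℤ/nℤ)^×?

φ(7) = 7 − 1 = 6.
φ(83) = 83 − 1 = 82.
Since φ is multiplicative, φ(581) = 6 · 82 = 492.

492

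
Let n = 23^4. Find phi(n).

267674

φ(23^4) = 23^3·(23−1) = 12167·22 = 267674.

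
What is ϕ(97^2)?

9312

φ(97^2) = 97^1·(97−1) = 97·96 = 9312.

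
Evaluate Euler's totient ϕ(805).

805 = 5 * 7 * 23.
φ(5) = 5 − 1 = 4.
φ(7) = 7 − 1 = 6.
φ(23) = 23 − 1 = 22.
φ(805) = 4 × 6 × 22 = 528.

528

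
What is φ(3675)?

First factor: 3675 = 3 · 5^2 · 7^2.
φ(3) = 3 − 1 = 2.
φ(5^2) = 5^1·(5−1) = 5·4 = 20.
φ(7^2) = 7^2 − 7^1 = 49 − 7 = 42.
Multiply: 2 · 20 · 42 = 1680.

1680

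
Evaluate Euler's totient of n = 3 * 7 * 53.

φ(1113) = 1113 · (1 − 1/3) · (1 − 1/7) · (1 − 1/53)
       = 1113 · 624/1113 = 624.

624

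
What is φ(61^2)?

3660

φ(61^2) = 61^1·(61−1) = 61·60 = 3660.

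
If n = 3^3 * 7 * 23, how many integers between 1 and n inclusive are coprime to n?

φ(3^3) = 3^3 − 3^2 = 27 − 9 = 18.
φ(7) = 7 − 1 = 6.
φ(23) = 23 − 1 = 22.
φ(4347) = 18 × 6 × 22 = 2376.

2376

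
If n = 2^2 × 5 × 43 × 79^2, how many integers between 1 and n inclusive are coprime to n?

φ(5367260) = 5367260 · (1 − 1/2) · (1 − 1/5) · (1 − 1/43) · (1 − 1/79)
       = 5367260 · 13104/33970 = 2070432.

2070432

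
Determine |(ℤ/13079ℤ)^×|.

First factor: 13079 = 11 · 29 · 41.
φ(13079) = 13079 · (1 − 1/11) · (1 − 1/29) · (1 − 1/41)
       = 13079 · 11200/13079 = 11200.

11200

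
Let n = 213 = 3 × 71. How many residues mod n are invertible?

140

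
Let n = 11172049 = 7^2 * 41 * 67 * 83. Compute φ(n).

9092160

φ(7^2) = 7^2 − 7^1 = 49 − 7 = 42.
φ(41) = 41 − 1 = 40.
φ(67) = 67 − 1 = 66.
φ(83) = 83 − 1 = 82.
Multiply: 42 · 40 · 66 · 82 = 9092160.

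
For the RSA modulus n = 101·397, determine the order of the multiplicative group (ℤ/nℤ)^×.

φ(n) = (p − 1)(q − 1) = (101−1)(397−1) = 100·396 = 39600.

39600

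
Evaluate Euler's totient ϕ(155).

120

First factor: 155 = 5 × 31.
φ(155) = 155 · (1 − 1/5) · (1 − 1/31)
       = 155 · 120/155 = 120.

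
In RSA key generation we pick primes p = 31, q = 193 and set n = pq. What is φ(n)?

5760

φ(31) = 31 − 1 = 30.
φ(193) = 193 − 1 = 192.
Since φ is multiplicative, φ(5983) = 30 · 192 = 5760.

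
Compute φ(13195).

Factor 13195: 13195 = 5 * 7 * 13 * 29.
φ(13195) = 13195 · (1 − 1/5) · (1 − 1/7) · (1 − 1/13) · (1 − 1/29)
       = 13195 · 8064/13195 = 8064.

8064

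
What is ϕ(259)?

First factor: 259 = 7 * 37.
φ(259) = 259 · (1 − 1/7) · (1 − 1/37)
       = 259 · 216/259 = 216.

216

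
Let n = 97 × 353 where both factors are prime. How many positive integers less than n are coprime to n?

φ(97) = 97 − 1 = 96.
φ(353) = 353 − 1 = 352.
φ(34241) = 96 × 352 = 33792.

33792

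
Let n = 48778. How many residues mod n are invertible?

48778 = 2 × 29^3.
φ(48778) = 48778 · (1 − 1/2) · (1 − 1/29)
       = 48778 · 28/58 = 23548.

23548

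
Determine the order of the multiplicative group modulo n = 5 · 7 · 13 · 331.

φ(5) = 5 − 1 = 4.
φ(7) = 7 − 1 = 6.
φ(13) = 13 − 1 = 12.
φ(331) = 331 − 1 = 330.
φ(150605) = 4 × 6 × 12 × 330 = 95040.

95040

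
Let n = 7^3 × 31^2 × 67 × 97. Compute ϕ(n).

φ(7^3) = 7^3 − 7^2 = 343 − 49 = 294.
φ(31^2) = 31^2 − 31^1 = 961 − 31 = 930.
φ(67) = 67 − 1 = 66.
φ(97) = 97 − 1 = 96.
Multiply: 294 · 930 · 66 · 96 = 1732389120.

1732389120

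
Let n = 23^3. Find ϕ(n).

11638

φ(12167) = 12167 · (1 − 1/23)
       = 12167 · 22/23 = 11638.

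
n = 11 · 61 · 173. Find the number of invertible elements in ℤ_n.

φ(11) = 11 − 1 = 10.
φ(61) = 61 − 1 = 60.
φ(173) = 173 − 1 = 172.
φ(116083) = 10 × 60 × 172 = 103200.

103200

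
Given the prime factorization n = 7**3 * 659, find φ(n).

φ(226037) = 226037 · (1 − 1/7) · (1 − 1/659)
       = 226037 · 3948/4613 = 193452.

193452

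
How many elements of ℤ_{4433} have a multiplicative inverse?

Factor 4433: 4433 = 11 * 13 * 31.
φ(11) = 11 − 1 = 10.
φ(13) = 13 − 1 = 12.
φ(31) = 31 − 1 = 30.
Multiply: 10 · 12 · 30 = 3600.

3600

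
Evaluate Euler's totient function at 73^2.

5256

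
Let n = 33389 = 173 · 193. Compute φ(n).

33024

φ(173) = 173 − 1 = 172.
φ(193) = 193 − 1 = 192.
Since φ is multiplicative, φ(33389) = 172 · 192 = 33024.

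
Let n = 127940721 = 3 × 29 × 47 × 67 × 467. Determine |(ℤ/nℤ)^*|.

φ(3) = 3 − 1 = 2.
φ(29) = 29 − 1 = 28.
φ(47) = 47 − 1 = 46.
φ(67) = 67 − 1 = 66.
φ(467) = 467 − 1 = 466.
φ(127940721) = 2 × 28 × 46 × 66 × 466 = 79227456.

79227456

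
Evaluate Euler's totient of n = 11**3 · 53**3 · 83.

14492866960

φ(16446888821) = 16446888821 · (1 − 1/11) · (1 − 1/53) · (1 − 1/83)
       = 16446888821 · 42640/48389 = 14492866960.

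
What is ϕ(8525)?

Prime factorization: 8525 = 5**2 * 11 * 31.
φ(8525) = 8525 · (1 − 1/5) · (1 − 1/11) · (1 − 1/31)
       = 8525 · 1200/1705 = 6000.

6000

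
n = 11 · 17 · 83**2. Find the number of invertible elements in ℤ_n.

φ(1288243) = 1288243 · (1 − 1/11) · (1 − 1/17) · (1 − 1/83)
       = 1288243 · 13120/15521 = 1088960.

1088960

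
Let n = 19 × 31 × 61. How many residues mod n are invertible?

φ(19) = 19 − 1 = 18.
φ(31) = 31 − 1 = 30.
φ(61) = 61 − 1 = 60.
Since φ is multiplicative, φ(35929) = 18 · 30 · 60 = 32400.

32400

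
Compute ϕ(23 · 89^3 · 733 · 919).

10304789590656

φ(10922381508949) = 10922381508949 · (1 − 1/23) · (1 − 1/89) · (1 − 1/733) · (1 − 1/919)
       = 10922381508949 · 1300945536/1378914469 = 10304789590656.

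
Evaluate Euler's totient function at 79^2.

6162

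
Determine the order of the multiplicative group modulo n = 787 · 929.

φ(787) = 787 − 1 = 786.
φ(929) = 929 − 1 = 928.
Since φ is multiplicative, φ(731123) = 786 · 928 = 729408.

729408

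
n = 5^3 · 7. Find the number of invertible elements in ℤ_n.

φ(5^3) = 5^2·(5−1) = 25·4 = 100.
φ(7) = 7 − 1 = 6.
Multiply: 100 · 6 = 600.

600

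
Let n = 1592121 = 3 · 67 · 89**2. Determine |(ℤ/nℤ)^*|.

φ(1592121) = 1592121 · (1 − 1/3) · (1 − 1/67) · (1 − 1/89)
       = 1592121 · 11616/17889 = 1033824.

1033824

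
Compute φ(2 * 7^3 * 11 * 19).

φ(143374) = 143374 · (1 − 1/2) · (1 − 1/7) · (1 − 1/11) · (1 − 1/19)
       = 143374 · 1080/2926 = 52920.

52920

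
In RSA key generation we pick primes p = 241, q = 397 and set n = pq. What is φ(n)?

95040

φ(pq) = (p−1)(q−1) = 240 · 396 = 95040.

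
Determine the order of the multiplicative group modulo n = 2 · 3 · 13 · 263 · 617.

3873408

φ(2) = 2 − 1 = 1.
φ(3) = 3 − 1 = 2.
φ(13) = 13 − 1 = 12.
φ(263) = 263 − 1 = 262.
φ(617) = 617 − 1 = 616.
φ(12657138) = 1 × 2 × 12 × 262 × 616 = 3873408.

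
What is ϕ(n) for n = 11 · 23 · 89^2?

φ(2004013) = 2004013 · (1 − 1/11) · (1 − 1/23) · (1 − 1/89)
       = 2004013 · 19360/22517 = 1723040.

1723040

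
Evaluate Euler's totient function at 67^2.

φ(4489) = 4489 · (1 − 1/67)
       = 4489 · 66/67 = 4422.

4422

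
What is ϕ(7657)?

Factor 7657: 7657 = 13 · 19 · 31.
φ(7657) = 7657 · (1 − 1/13) · (1 − 1/19) · (1 − 1/31)
       = 7657 · 6480/7657 = 6480.

6480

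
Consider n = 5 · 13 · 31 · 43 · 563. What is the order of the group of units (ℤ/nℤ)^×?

φ(48781135) = 48781135 · (1 − 1/5) · (1 − 1/13) · (1 − 1/31) · (1 − 1/43) · (1 − 1/563)
       = 48781135 · 33989760/48781135 = 33989760.

33989760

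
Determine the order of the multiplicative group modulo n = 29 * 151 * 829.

φ(29) = 29 − 1 = 28.
φ(151) = 151 − 1 = 150.
φ(829) = 829 − 1 = 828.
Multiply: 28 · 150 · 828 = 3477600.

3477600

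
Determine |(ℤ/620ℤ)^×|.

620 = 2^2 * 5 * 31.
φ(620) = 620 · (1 − 1/2) · (1 − 1/5) · (1 − 1/31)
       = 620 · 120/310 = 240.

240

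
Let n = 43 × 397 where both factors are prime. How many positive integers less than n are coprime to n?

16632

φ(pq) = (p−1)(q−1) = 42 · 396 = 16632.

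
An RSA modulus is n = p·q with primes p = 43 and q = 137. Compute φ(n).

φ(n) = (p − 1)(q − 1) = (43−1)(137−1) = 42·136 = 5712.

5712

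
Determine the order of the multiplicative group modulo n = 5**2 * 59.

φ(1475) = 1475 · (1 − 1/5) · (1 − 1/59)
       = 1475 · 232/295 = 1160.

1160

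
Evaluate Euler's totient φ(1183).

936

Prime factorization: 1183 = 7 × 13**2.
φ(7) = 7 − 1 = 6.
φ(13^2) = 13^2 − 13^1 = 169 − 13 = 156.
Since φ is multiplicative, φ(1183) = 6 · 156 = 936.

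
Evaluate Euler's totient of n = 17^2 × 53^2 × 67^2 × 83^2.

22561023623424

φ(25104719432521) = 25104719432521 · (1 − 1/17) · (1 − 1/53) · (1 − 1/67) · (1 − 1/83)
       = 25104719432521 · 4502784/5010461 = 22561023623424.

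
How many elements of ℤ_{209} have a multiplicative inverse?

First factor: 209 = 11 × 19.
φ(209) = 209 · (1 − 1/11) · (1 − 1/19)
       = 209 · 180/209 = 180.

180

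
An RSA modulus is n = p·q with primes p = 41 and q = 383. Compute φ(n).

φ(n) = (p − 1)(q − 1) = (41−1)(383−1) = 40·382 = 15280.

15280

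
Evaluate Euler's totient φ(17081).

17081 = 19 × 29 × 31.
φ(17081) = 17081 · (1 − 1/19) · (1 − 1/29) · (1 − 1/31)
       = 17081 · 15120/17081 = 15120.

15120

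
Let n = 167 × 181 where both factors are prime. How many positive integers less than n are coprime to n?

For distinct primes, φ(pq) = (p−1)(q−1) = 166 × 180 = 29880.

29880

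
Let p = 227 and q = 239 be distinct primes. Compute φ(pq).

For distinct primes, φ(pq) = (p−1)(q−1) = 226 × 238 = 53788.

53788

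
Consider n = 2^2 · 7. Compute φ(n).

12

φ(28) = 28 · (1 − 1/2) · (1 − 1/7)
       = 28 · 6/14 = 12.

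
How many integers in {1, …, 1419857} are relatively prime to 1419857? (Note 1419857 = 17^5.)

φ(17^5) = 17^5 − 17^4 = 1419857 − 83521 = 1336336.

1336336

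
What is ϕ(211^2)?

φ(211^2) = 211^2 − 211^1 = 44521 − 211 = 44310.

44310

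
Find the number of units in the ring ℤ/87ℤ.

56

87 = 3 × 29.
φ(3) = 3 − 1 = 2.
φ(29) = 29 − 1 = 28.
Since φ is multiplicative, φ(87) = 2 · 28 = 56.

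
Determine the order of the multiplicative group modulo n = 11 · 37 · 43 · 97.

1451520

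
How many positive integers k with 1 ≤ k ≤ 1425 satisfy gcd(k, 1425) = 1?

Prime factorization: 1425 = 3 · 5^2 · 19.
φ(1425) = 1425 · (1 − 1/3) · (1 − 1/5) · (1 − 1/19)
       = 1425 · 144/285 = 720.

720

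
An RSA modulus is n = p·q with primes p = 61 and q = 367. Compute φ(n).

21960

φ(pq) = (p−1)(q−1) = 60 · 366 = 21960.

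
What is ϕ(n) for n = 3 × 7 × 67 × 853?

674784

φ(3) = 3 − 1 = 2.
φ(7) = 7 − 1 = 6.
φ(67) = 67 − 1 = 66.
φ(853) = 853 − 1 = 852.
Since φ is multiplicative, φ(1200171) = 2 · 6 · 66 · 852 = 674784.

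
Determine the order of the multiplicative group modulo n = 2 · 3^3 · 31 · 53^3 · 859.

φ(214080064182) = 214080064182 · (1 − 1/2) · (1 − 1/3) · (1 − 1/31) · (1 − 1/53) · (1 − 1/859)
       = 214080064182 · 2676960/8468022 = 67676225760.

67676225760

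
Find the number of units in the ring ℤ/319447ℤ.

266112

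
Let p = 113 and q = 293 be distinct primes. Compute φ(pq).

32704

φ(113) = 113 − 1 = 112.
φ(293) = 293 − 1 = 292.
Multiply: 112 · 292 = 32704.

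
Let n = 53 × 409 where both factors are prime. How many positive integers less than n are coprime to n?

21216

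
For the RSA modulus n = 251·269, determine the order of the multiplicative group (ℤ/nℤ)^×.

67000

φ(n) = (p − 1)(q − 1) = (251−1)(269−1) = 250·268 = 67000.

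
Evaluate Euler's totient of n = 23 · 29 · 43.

φ(23) = 23 − 1 = 22.
φ(29) = 29 − 1 = 28.
φ(43) = 43 − 1 = 42.
φ(28681) = 22 × 28 × 42 = 25872.

25872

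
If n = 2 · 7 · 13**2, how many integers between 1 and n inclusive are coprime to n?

φ(2366) = 2366 · (1 − 1/2) · (1 − 1/7) · (1 − 1/13)
       = 2366 · 72/182 = 936.

936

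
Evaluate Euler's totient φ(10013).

8640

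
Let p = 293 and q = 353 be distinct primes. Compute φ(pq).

φ(293) = 293 − 1 = 292.
φ(353) = 353 − 1 = 352.
Multiply: 292 · 352 = 102784.

102784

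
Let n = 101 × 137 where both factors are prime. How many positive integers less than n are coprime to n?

13600

φ(n) = (p − 1)(q − 1) = (101−1)(137−1) = 100·136 = 13600.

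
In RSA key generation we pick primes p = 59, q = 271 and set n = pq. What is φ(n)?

15660

φ(n) = (p − 1)(q − 1) = (59−1)(271−1) = 58·270 = 15660.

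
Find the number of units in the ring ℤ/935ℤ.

640

Factor 935: 935 = 5 · 11 · 17.
φ(5) = 5 − 1 = 4.
φ(11) = 11 − 1 = 10.
φ(17) = 17 − 1 = 16.
Since φ is multiplicative, φ(935) = 4 · 10 · 16 = 640.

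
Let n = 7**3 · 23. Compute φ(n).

6468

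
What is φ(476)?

192

First factor: 476 = 2^2 · 7 · 17.
φ(476) = 476 · (1 − 1/2) · (1 − 1/7) · (1 − 1/17)
       = 476 · 96/238 = 192.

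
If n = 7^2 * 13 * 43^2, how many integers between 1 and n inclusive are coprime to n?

φ(7^2) = 7^1·(7−1) = 7·6 = 42.
φ(13) = 13 − 1 = 12.
φ(43^2) = 43^1·(43−1) = 43·42 = 1806.
φ(1177813) = 42 × 12 × 1806 = 910224.

910224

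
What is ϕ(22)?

22 = 2 · 11.
φ(22) = 22 · (1 − 1/2) · (1 − 1/11)
       = 22 · 10/22 = 10.

10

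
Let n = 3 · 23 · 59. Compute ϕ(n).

φ(3) = 3 − 1 = 2.
φ(23) = 23 − 1 = 22.
φ(59) = 59 − 1 = 58.
Multiply: 2 · 22 · 58 = 2552.

2552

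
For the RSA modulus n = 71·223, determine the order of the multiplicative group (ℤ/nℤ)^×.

15540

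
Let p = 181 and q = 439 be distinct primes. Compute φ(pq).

78840

For distinct primes, φ(pq) = (p−1)(q−1) = 180 × 438 = 78840.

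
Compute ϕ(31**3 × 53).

φ(1578923) = 1578923 · (1 − 1/31) · (1 − 1/53)
       = 1578923 · 1560/1643 = 1499160.

1499160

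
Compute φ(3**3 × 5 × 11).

φ(3^3) = 3^3 − 3^2 = 27 − 9 = 18.
φ(5) = 5 − 1 = 4.
φ(11) = 11 − 1 = 10.
φ(1485) = 18 × 4 × 10 = 720.

720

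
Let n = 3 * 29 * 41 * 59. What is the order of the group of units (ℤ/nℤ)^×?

φ(210453) = 210453 · (1 − 1/3) · (1 − 1/29) · (1 − 1/41) · (1 − 1/59)
       = 210453 · 129920/210453 = 129920.

129920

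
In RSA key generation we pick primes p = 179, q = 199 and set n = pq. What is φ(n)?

35244

φ(179) = 179 − 1 = 178.
φ(199) = 199 − 1 = 198.
φ(35621) = 178 × 198 = 35244.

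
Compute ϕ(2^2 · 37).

φ(148) = 148 · (1 − 1/2) · (1 − 1/37)
       = 148 · 36/74 = 72.

72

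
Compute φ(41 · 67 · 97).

253440

φ(41) = 41 − 1 = 40.
φ(67) = 67 − 1 = 66.
φ(97) = 97 − 1 = 96.
φ(266459) = 40 × 66 × 96 = 253440.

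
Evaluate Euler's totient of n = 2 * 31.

φ(62) = 62 · (1 − 1/2) · (1 − 1/31)
       = 62 · 30/62 = 30.

30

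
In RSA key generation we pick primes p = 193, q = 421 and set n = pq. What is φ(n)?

For distinct primes, φ(pq) = (p−1)(q−1) = 192 × 420 = 80640.

80640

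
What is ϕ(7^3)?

φ(343) = 343 · (1 − 1/7)
       = 343 · 6/7 = 294.

294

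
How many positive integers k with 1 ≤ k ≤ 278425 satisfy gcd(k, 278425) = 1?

Prime factorization: 278425 = 5**2 * 7 * 37 * 43.
φ(5^2) = 5^2 − 5^1 = 25 − 5 = 20.
φ(7) = 7 − 1 = 6.
φ(37) = 37 − 1 = 36.
φ(43) = 43 − 1 = 42.
Multiply: 20 · 6 · 36 · 42 = 181440.

181440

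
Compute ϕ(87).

Factor 87: 87 = 3 · 29.
φ(87) = 87 · (1 − 1/3) · (1 − 1/29)
       = 87 · 56/87 = 56.

56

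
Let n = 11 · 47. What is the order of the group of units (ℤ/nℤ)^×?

φ(517) = 517 · (1 − 1/11) · (1 − 1/47)
       = 517 · 460/517 = 460.

460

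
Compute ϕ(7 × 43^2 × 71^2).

φ(7) = 7 − 1 = 6.
φ(43^2) = 43^1·(43−1) = 43·42 = 1806.
φ(71^2) = 71^1·(71−1) = 71·70 = 4970.
Since φ is multiplicative, φ(65245663) = 6 · 1806 · 4970 = 53854920.

53854920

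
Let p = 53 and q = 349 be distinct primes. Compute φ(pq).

18096

φ(18497) = 18497 · (1 − 1/53) · (1 − 1/349)
       = 18497 · 18096/18497 = 18096.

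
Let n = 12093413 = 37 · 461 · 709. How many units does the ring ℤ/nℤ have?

11724480

φ(12093413) = 12093413 · (1 − 1/37) · (1 − 1/461) · (1 − 1/709)
       = 12093413 · 11724480/12093413 = 11724480.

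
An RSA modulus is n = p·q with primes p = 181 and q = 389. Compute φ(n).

69840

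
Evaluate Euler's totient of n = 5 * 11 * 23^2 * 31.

607200

φ(901945) = 901945 · (1 − 1/5) · (1 − 1/11) · (1 − 1/23) · (1 − 1/31)
       = 901945 · 26400/39215 = 607200.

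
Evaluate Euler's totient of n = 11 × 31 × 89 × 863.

22756800

φ(11) = 11 − 1 = 10.
φ(31) = 31 − 1 = 30.
φ(89) = 89 − 1 = 88.
φ(863) = 863 − 1 = 862.
Multiply: 10 · 30 · 88 · 862 = 22756800.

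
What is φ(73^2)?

φ(5329) = 5329 · (1 − 1/73)
       = 5329 · 72/73 = 5256.

5256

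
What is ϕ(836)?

Factor 836: 836 = 2**2 · 11 · 19.
φ(2^2) = 2^1·(2−1) = 2·1 = 2.
φ(11) = 11 − 1 = 10.
φ(19) = 19 − 1 = 18.
Since φ is multiplicative, φ(836) = 2 · 10 · 18 = 360.

360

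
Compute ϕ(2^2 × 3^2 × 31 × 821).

295200

φ(916236) = 916236 · (1 − 1/2) · (1 − 1/3) · (1 − 1/31) · (1 − 1/821)
       = 916236 · 49200/152706 = 295200.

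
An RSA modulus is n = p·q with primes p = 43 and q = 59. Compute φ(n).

2436

For distinct primes, φ(pq) = (p−1)(q−1) = 42 × 58 = 2436.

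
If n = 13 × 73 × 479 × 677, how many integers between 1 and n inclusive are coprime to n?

φ(13) = 13 − 1 = 12.
φ(73) = 73 − 1 = 72.
φ(479) = 479 − 1 = 478.
φ(677) = 677 − 1 = 676.
Multiply: 12 · 72 · 478 · 676 = 279182592.

279182592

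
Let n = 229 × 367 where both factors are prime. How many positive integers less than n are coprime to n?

For distinct primes, φ(pq) = (p−1)(q−1) = 228 × 366 = 83448.

83448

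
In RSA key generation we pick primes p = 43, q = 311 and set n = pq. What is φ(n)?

13020

φ(43) = 43 − 1 = 42.
φ(311) = 311 − 1 = 310.
Multiply: 42 · 310 = 13020.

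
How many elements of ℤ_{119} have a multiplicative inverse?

Prime factorization: 119 = 7 × 17.
φ(7) = 7 − 1 = 6.
φ(17) = 17 − 1 = 16.
φ(119) = 6 × 16 = 96.

96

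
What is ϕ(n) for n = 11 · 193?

φ(11) = 11 − 1 = 10.
φ(193) = 193 − 1 = 192.
Since φ is multiplicative, φ(2123) = 10 · 192 = 1920.

1920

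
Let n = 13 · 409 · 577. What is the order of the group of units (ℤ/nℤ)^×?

φ(3067909) = 3067909 · (1 − 1/13) · (1 − 1/409) · (1 − 1/577)
       = 3067909 · 2820096/3067909 = 2820096.

2820096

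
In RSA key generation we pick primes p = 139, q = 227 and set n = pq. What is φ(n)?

31188

φ(31553) = 31553 · (1 − 1/139) · (1 − 1/227)
       = 31553 · 31188/31553 = 31188.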